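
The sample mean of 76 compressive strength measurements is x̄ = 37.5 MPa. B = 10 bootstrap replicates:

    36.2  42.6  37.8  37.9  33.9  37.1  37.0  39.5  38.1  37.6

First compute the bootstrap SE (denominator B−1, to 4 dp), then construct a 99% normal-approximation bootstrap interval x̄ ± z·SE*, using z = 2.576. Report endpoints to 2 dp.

(31.74, 43.26)

Mean of replicates = 37.7700; sum of squared deviations = 44.9610; SE* = √(44.9610/9) = 2.2351
Margin = 2.576 × 2.2351 = 5.758
Interval: 37.5 ± 5.758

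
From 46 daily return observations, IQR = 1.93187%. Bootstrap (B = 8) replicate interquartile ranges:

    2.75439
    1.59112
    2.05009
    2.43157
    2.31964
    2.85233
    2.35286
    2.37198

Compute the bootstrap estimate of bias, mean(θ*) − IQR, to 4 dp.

bias = +0.4086

mean(θ*) = (2.75439 + 1.59112 + 2.05009 + 2.43157 + 2.31964 + 2.85233 + 2.35286 + 2.37198) / 8 = 2.34050
bias = 2.34050 − 1.93187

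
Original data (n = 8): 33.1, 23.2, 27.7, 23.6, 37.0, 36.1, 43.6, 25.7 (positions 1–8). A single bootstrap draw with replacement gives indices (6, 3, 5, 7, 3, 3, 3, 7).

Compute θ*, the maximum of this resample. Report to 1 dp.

Resample values: 36.1, 27.7, 37.0, 43.6, 27.7, 27.7, 27.7, 43.6.
Maximum = 43.6

θ* = 43.6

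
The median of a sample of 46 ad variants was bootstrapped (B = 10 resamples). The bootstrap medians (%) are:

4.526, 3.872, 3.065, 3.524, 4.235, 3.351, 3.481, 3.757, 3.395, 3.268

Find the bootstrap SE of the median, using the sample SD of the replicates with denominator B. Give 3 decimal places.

Bootstrap SE is the standard deviation of the 10 replicate medians.
Mean of replicates: (4.526 + 3.872 + 3.065 + 3.524 + 4.235 + 3.351 + 3.481 + 3.757 + 3.395 + 3.268) / 10 = 36.4740 / 10 = 3.6474
Sum of squared deviations: (+0.8786)² + (+0.2246)² + (−0.5824)² + (−0.1234)² + (+0.5876)² + (−0.2964)² + (−0.1664)² + (+0.1096)² + (−0.2524)² + (−0.3794)² = 1.8573
Variance = 1.8573 / 10 = 0.1857
SE* = √0.1857

SE* = 0.431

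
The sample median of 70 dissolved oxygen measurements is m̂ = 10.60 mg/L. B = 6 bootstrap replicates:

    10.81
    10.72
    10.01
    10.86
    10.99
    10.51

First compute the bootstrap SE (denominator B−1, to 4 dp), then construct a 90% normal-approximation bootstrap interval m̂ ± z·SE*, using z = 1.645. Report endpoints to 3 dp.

(10.021, 11.179)

Mean of replicates = 10.6500; sum of squared deviations = 0.6194; SE* = √(0.6194/5) = 0.3520
Margin = 1.645 × 0.3520 = 0.5790
Interval: 10.60 ± 0.5790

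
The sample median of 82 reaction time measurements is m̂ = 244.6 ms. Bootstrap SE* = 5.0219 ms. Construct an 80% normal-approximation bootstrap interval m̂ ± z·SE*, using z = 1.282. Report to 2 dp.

Margin = 1.282 × 5.0219 = 6.438
Interval: 244.6 ± 6.438

(238.16, 251.04)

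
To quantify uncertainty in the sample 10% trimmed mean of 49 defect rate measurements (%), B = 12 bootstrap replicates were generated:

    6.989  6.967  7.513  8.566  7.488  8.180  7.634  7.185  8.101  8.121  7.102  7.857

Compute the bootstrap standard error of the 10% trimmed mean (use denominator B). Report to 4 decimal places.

SE* = 0.5044

Bootstrap SE is the standard deviation of the 12 replicate 10% trimmed means.
Mean of replicates: (6.989 + 6.967 + 7.513 + 8.566 + 7.488 + 8.180 + 7.634 + 7.185 + 8.101 + 8.121 + 7.102 + 7.857) / 12 = 91.70300 / 12 = 7.64192
Sum of squared deviations: (−0.65292)² + (−0.67492)² + (−0.12892)² + (+0.92408)² + (−0.15392)² + (+0.53808)² + (−0.00792)² + (−0.45692)² + (+0.45908)² + (+0.47908)² + (−0.53992)² + (+0.21508)² = 3.05247
Variance = 3.05247 / 12 = 0.25437
SE* = √0.25437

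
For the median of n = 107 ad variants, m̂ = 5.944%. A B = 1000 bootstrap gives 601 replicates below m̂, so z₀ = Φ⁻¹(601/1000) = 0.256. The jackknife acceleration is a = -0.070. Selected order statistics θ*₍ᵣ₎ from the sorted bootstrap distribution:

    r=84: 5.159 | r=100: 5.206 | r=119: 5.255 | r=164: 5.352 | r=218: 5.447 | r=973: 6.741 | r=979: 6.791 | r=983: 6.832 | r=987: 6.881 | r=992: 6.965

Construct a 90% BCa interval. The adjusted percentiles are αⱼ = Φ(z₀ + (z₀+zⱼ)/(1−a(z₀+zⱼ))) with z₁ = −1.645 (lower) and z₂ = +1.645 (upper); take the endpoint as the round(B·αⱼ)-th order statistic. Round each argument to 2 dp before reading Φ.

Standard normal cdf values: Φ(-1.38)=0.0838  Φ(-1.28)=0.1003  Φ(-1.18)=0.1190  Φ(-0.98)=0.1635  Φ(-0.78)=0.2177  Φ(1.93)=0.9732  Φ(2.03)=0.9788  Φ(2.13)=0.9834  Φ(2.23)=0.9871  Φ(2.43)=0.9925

(5.206, 6.741)

Lower: z₀ + z₁ = 0.256 + (-1.645) = -1.389; 1 − a(z₀+z₁) = 1 − (-0.070)(-1.389) = 0.9028; argument = 0.256 + (-1.389)/0.9028 = -1.2826 → -1.28.
α₁ = Φ(-1.28) = 0.1003; rank = round(1000 × 0.1003) = 100; θ*₍100₎ = 5.206.
Upper: z₀ + z₂ = 1.901; 1 − a(z₀+z₂) = 1.1331; argument = 1.9337 → 1.93; α₂ = 0.9732; rank = 973; θ*₍973₎ = 6.741.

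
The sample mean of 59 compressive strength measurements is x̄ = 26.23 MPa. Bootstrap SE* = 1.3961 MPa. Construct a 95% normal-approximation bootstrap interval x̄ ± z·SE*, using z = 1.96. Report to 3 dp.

(23.494, 28.966)

Margin = 1.96 × 1.3961 = 2.7364
Interval: 26.23 ± 2.7364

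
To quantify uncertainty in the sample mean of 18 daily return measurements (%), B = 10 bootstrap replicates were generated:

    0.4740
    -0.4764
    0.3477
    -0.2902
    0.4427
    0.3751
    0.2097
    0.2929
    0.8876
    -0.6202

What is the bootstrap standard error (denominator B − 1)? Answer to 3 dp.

Bootstrap SE is the standard deviation of the 10 replicate means.
Mean of replicates: (0.4740 + (-0.4764) + 0.3477 + (-0.2902) + 0.4427 + 0.3751 + 0.2097 + 0.2929 + 0.8876 + (-0.6202)) / 10 = 1.64290 / 10 = 0.16429
Sum of squared deviations: (+0.30971)² + (−0.64069)² + (+0.18341)² + (−0.45449)² + (+0.27841)² + (+0.21081)² + (+0.04541)² + (+0.12861)² + (+0.72331)² + (−0.78449)² = 2.02576
Variance = 2.02576 / 9 = 0.22508
SE* = √0.22508

SE* = 0.474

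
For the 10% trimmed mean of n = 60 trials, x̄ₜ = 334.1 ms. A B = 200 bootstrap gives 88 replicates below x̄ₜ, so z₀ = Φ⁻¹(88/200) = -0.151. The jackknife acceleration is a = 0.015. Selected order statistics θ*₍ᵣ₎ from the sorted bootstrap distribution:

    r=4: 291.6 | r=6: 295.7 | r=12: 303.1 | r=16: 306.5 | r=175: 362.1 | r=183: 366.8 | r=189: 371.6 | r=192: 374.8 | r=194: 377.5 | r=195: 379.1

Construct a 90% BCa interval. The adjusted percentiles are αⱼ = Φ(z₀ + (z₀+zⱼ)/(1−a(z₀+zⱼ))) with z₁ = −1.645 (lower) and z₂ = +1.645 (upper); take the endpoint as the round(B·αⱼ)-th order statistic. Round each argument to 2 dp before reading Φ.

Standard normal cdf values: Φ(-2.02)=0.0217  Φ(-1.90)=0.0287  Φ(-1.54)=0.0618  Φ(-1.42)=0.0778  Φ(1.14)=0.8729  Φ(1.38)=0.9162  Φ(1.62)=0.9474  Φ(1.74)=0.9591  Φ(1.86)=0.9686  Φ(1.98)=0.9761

Lower: z₀ + z₁ = -0.151 + (-1.645) = -1.796; 1 − a(z₀+z₁) = 1 − (0.015)(-1.796) = 1.0269; argument = -0.151 + (-1.796)/1.0269 = -1.8999 → -1.90.
α₁ = Φ(-1.90) = 0.0287; rank = round(200 × 0.0287) = 6; θ*₍6₎ = 295.7.
Upper: z₀ + z₂ = 1.494; 1 − a(z₀+z₂) = 0.9776; argument = 1.3772 → 1.38; α₂ = 0.9162; rank = 183; θ*₍183₎ = 366.8.

(295.7, 366.8)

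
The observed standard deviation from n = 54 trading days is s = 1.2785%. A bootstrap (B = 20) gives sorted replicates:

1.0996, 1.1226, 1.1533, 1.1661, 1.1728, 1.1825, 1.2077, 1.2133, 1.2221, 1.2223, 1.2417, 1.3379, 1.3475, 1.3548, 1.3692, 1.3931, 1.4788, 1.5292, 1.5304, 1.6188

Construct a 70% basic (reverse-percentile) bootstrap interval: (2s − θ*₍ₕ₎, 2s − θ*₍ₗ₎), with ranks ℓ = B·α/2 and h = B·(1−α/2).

(1.0782, 1.4037)

Percentile endpoints at ranks 3 and 17: θ*₍3₎ = 1.1533, θ*₍17₎ = 1.4788.
Basic interval reflects these around s:
  lower = 2 × 1.2785 − 1.4788 = 1.0782
  upper = 2 × 1.2785 − 1.1533 = 1.4037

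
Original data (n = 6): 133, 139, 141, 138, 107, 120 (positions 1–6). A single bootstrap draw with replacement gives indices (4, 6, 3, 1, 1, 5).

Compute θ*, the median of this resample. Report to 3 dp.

θ* = 133.000

Resample values: 138, 120, 141, 133, 133, 107.
Sorted: 107, 120, 133, 133, 138, 141
Median = average of the two middle values = 133.000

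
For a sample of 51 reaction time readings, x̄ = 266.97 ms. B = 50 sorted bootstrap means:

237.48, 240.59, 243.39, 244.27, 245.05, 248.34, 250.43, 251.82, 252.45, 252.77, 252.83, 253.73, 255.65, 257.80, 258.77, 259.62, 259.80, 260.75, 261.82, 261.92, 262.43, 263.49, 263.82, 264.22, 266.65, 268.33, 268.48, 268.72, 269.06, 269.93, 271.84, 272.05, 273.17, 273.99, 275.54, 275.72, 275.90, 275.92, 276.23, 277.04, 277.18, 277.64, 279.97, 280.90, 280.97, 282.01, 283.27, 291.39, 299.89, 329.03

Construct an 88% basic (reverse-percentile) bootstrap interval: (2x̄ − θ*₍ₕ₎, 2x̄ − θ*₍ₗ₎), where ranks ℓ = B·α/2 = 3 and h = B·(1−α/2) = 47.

Percentile endpoints at ranks 3 and 47: θ*₍3₎ = 243.39, θ*₍47₎ = 283.27.
Basic interval reflects these around x̄:
  lower = 2 × 266.97 − 283.27 = 250.67
  upper = 2 × 266.97 − 243.39 = 290.55

(250.67, 290.55)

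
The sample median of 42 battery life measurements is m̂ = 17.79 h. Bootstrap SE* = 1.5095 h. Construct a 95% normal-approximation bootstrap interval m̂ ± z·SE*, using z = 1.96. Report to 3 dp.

Margin = 1.96 × 1.5095 = 2.9586
Interval: 17.79 ± 2.9586

(14.831, 20.749)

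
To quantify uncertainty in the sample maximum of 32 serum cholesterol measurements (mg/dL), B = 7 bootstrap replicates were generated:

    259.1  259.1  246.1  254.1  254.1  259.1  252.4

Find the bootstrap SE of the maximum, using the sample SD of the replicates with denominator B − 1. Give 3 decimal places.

SE* = 4.794

Bootstrap SE is the standard deviation of the 7 replicate maximums.
Mean of replicates: (259.1 + 259.1 + 246.1 + 254.1 + 254.1 + 259.1 + 252.4) / 7 = 1784.0000 / 7 = 254.8571
Sum of squared deviations: (+4.2429)² + (+4.2429)² + (−8.7571)² + (−0.7571)² + (−0.7571)² + (+4.2429)² + (−2.4571)² = 137.8771
Variance = 137.8771 / 6 = 22.9795
SE* = √22.9795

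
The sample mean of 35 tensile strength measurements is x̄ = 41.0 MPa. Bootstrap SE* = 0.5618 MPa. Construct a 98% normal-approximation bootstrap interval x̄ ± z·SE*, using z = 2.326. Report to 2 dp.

(39.69, 42.31)

Margin = 2.326 × 0.5618 = 1.307
Interval: 41.0 ± 1.307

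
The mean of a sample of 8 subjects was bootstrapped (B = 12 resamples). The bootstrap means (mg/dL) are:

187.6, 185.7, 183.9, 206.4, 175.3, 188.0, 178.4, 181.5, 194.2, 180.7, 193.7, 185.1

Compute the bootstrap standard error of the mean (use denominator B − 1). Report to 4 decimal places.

Bootstrap SE is the standard deviation of the 12 replicate means.
Mean of replicates: (187.6 + 185.7 + 183.9 + 206.4 + 175.3 + 188.0 + 178.4 + 181.5 + 194.2 + 180.7 + 193.7 + 185.1) / 12 = 2240.50000 / 12 = 186.70833
Sum of squared deviations: (+0.89167)² + (−1.00833)² + (−2.80833)² + (+19.69167)² + (−11.40833)² + (+1.29167)² + (−8.30833)² + (−5.20833)² + (+7.49167)² + (−6.00833)² + (+6.99167)² + (−1.60833)² = 769.12917
Variance = 769.12917 / 11 = 69.92083
SE* = √69.92083

SE* = 8.3619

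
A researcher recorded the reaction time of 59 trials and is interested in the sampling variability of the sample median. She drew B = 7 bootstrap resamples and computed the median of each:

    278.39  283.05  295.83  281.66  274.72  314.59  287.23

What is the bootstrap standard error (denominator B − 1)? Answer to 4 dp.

Bootstrap SE is the standard deviation of the 7 replicate medians.
Mean of replicates: (278.39 + 283.05 + 295.83 + 281.66 + 274.72 + 314.59 + 287.23) / 7 = 2015.47000 / 7 = 287.92429
Sum of squared deviations: (−9.53429)² + (−4.87429)² + (+7.90571)² + (−6.26429)² + (−13.20429)² + (+26.66571)² + (−0.69429)² = 1102.29837
Variance = 1102.29837 / 6 = 183.71640
SE* = √183.71640

SE* = 13.5542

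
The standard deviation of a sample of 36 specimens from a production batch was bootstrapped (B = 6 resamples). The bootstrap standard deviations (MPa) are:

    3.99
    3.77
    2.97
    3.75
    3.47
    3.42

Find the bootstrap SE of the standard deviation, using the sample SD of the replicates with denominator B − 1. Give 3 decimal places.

Bootstrap SE is the standard deviation of the 6 replicate standard deviations.
Mean of replicates: (3.99 + 3.77 + 2.97 + 3.75 + 3.47 + 3.42) / 6 = 21.3700 / 6 = 3.5617
Sum of squared deviations: (+0.4283)² + (+0.2083)² + (−0.5917)² + (+0.1883)² + (−0.0917)² + (−0.1417)² = 0.6409
Variance = 0.6409 / 5 = 0.1282
SE* = √0.1282

SE* = 0.358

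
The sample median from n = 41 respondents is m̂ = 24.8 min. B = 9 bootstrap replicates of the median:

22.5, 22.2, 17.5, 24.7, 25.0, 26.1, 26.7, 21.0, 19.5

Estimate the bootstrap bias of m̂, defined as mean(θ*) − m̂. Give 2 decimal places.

mean(θ*) = (22.5 + 22.2 + 17.5 + 24.7 + 25.0 + 26.1 + 26.7 + 21.0 + 19.5) / 9 = 22.800
bias = 22.800 − 24.8

bias = −2.00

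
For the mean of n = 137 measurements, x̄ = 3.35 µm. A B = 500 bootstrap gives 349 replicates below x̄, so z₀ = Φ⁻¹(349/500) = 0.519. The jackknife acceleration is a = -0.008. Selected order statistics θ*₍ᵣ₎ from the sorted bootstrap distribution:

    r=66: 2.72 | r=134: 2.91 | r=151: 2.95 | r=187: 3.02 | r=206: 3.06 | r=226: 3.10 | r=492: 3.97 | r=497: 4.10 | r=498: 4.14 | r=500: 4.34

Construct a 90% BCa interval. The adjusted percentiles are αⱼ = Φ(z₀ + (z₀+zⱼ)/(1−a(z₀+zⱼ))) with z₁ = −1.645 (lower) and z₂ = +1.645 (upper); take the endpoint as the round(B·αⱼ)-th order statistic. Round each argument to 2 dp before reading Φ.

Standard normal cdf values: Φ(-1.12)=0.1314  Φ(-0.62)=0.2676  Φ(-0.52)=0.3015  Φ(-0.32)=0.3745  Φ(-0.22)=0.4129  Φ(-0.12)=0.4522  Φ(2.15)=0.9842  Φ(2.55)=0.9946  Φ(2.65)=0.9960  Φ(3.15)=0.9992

Lower: z₀ + z₁ = 0.519 + (-1.645) = -1.126; 1 − a(z₀+z₁) = 1 − (-0.008)(-1.126) = 0.9910; argument = 0.519 + (-1.126)/0.9910 = -0.6172 → -0.62.
α₁ = Φ(-0.62) = 0.2676; rank = round(500 × 0.2676) = 134; θ*₍134₎ = 2.91.
Upper: z₀ + z₂ = 2.164; 1 − a(z₀+z₂) = 1.0173; argument = 2.6462 → 2.65; α₂ = 0.9960; rank = 498; θ*₍498₎ = 4.14.

(2.91, 4.14)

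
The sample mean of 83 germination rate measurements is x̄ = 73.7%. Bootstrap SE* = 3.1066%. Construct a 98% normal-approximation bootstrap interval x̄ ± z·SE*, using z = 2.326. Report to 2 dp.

Margin = 2.326 × 3.1066 = 7.226
Interval: 73.7 ± 7.226

(66.47, 80.93)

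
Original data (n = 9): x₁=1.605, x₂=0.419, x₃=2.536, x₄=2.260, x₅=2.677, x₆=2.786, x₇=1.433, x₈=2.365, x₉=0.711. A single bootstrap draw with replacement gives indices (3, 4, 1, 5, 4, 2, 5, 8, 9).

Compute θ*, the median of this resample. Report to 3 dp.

θ* = 2.260

Resample values: 2.536, 2.260, 1.605, 2.677, 2.260, 0.419, 2.677, 2.365, 0.711.
Sorted: 0.419, 0.711, 1.605, 2.260, 2.260, 2.365, 2.536, 2.677, 2.677
Median = middle value = 2.260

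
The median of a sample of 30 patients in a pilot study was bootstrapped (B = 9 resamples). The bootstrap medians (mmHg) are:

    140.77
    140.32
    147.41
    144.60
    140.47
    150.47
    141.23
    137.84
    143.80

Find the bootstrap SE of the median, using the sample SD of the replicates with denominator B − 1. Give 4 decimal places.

SE* = 3.9806

Bootstrap SE is the standard deviation of the 9 replicate medians.
Mean of replicates: (140.77 + 140.32 + 147.41 + 144.60 + 140.47 + 150.47 + 141.23 + 137.84 + 143.80) / 9 = 1286.91000 / 9 = 142.99000
Sum of squared deviations: (−2.22000)² + (−2.67000)² + (+4.42000)² + (+1.61000)² + (−2.52000)² + (+7.48000)² + (−1.76000)² + (−5.15000)² + (+0.81000)² = 126.76280
Variance = 126.76280 / 8 = 15.84535
SE* = √15.84535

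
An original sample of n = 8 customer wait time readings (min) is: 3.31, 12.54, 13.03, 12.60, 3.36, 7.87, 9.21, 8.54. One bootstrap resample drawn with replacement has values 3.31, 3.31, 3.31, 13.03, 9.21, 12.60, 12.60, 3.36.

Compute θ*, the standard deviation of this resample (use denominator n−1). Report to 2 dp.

θ* = 4.71

Mean = 7.5912; sum of squared deviations = 155.2663
s² = 155.2663 / 7 = 22.1809
s = √22.1809 = 4.71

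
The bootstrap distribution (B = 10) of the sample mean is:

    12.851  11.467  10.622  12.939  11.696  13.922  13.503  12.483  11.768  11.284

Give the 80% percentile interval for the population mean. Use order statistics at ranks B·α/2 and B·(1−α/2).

Sorted replicates: 10.622, 11.284, 11.467, 11.696, 11.768, 12.483, 12.851, 12.939, 13.503, 13.922
α = 0.20; lower rank = 10 × 0.100 = 1; upper rank = 10 × 0.900 = 9.
The 1st smallest replicate is 10.622; the 9th is 13.503.

(10.622, 13.503)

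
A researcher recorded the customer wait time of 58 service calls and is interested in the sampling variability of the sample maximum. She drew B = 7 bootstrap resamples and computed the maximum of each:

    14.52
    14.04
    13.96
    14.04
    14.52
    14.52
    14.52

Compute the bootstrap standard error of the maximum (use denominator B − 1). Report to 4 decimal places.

Bootstrap SE is the standard deviation of the 7 replicate maximums.
Mean of replicates: (14.52 + 14.04 + 13.96 + 14.04 + 14.52 + 14.52 + 14.52) / 7 = 100.12000 / 7 = 14.30286
Sum of squared deviations: (+0.21714)² + (−0.26286)² + (−0.34286)² + (−0.26286)² + (+0.21714)² + (+0.21714)² + (+0.21714)² = 0.44434
Variance = 0.44434 / 6 = 0.07406
SE* = √0.07406

SE* = 0.2721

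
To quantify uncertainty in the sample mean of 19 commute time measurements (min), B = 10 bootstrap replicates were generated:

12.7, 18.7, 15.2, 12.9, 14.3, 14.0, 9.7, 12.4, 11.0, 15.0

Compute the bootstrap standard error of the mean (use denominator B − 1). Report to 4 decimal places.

SE* = 2.4920

Bootstrap SE is the standard deviation of the 10 replicate means.
Mean of replicates: (12.7 + 18.7 + 15.2 + 12.9 + 14.3 + 14.0 + 9.7 + 12.4 + 11.0 + 15.0) / 10 = 135.90000 / 10 = 13.59000
Sum of squared deviations: (−0.89000)² + (+5.11000)² + (+1.61000)² + (−0.69000)² + (+0.71000)² + (+0.41000)² + (−3.89000)² + (−1.19000)² + (−2.59000)² + (+1.41000)² = 55.88900
Variance = 55.88900 / 9 = 6.20989
SE* = √6.20989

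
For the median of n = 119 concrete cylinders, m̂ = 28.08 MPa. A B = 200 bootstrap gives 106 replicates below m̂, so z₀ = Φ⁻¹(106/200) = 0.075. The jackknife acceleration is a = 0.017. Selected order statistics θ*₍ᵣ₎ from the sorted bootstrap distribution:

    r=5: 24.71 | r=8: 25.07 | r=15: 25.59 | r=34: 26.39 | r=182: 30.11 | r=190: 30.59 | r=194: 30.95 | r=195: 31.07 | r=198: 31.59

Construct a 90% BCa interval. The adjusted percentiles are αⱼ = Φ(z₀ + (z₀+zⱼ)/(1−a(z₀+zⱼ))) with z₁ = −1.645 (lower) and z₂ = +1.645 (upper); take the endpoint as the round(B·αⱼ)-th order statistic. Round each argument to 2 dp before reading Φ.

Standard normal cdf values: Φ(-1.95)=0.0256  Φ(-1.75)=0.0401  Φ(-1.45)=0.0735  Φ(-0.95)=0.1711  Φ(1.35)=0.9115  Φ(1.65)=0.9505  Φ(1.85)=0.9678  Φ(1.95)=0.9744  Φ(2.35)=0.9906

(25.59, 30.95)

Lower: z₀ + z₁ = 0.075 + (-1.645) = -1.570; 1 − a(z₀+z₁) = 1 − (0.017)(-1.570) = 1.0267; argument = 0.075 + (-1.570)/1.0267 = -1.4542 → -1.45.
α₁ = Φ(-1.45) = 0.0735; rank = round(200 × 0.0735) = 15; θ*₍15₎ = 25.59.
Upper: z₀ + z₂ = 1.720; 1 − a(z₀+z₂) = 0.9708; argument = 1.8468 → 1.85; α₂ = 0.9678; rank = 194; θ*₍194₎ = 30.95.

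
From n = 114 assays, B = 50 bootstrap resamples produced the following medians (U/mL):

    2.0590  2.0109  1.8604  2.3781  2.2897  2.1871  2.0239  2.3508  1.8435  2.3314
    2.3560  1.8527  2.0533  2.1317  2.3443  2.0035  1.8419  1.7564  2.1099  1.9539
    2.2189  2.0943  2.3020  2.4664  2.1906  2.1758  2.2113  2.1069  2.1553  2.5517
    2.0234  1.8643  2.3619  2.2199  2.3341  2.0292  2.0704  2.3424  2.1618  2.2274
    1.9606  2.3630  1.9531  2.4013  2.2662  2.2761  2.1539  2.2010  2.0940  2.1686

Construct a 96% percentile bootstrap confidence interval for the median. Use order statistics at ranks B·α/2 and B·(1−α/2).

(1.7564, 2.4664)

Sorted replicates: 1.7564, 1.8419, 1.8435, 1.8527, 1.8604, 1.8643, 1.9531, 1.9539, 1.9606, 2.0035, 2.0109, 2.0234, 2.0239, 2.0292, 2.0533, 2.0590, 2.0704, 2.0940, 2.0943, 2.1069, 2.1099, 2.1317, 2.1539, 2.1553, 2.1618, 2.1686, 2.1758, 2.1871, 2.1906, 2.2010, 2.2113, 2.2189, 2.2199, 2.2274, 2.2662, 2.2761, 2.2897, 2.3020, 2.3314, 2.3341, 2.3424, 2.3443, 2.3508, 2.3560, 2.3619, 2.3630, 2.3781, 2.4013, 2.4664, 2.5517
α = 0.04; lower rank = 50 × 0.020 = 1; upper rank = 50 × 0.980 = 49.
The 1st smallest replicate is 1.7564; the 49th is 2.4664.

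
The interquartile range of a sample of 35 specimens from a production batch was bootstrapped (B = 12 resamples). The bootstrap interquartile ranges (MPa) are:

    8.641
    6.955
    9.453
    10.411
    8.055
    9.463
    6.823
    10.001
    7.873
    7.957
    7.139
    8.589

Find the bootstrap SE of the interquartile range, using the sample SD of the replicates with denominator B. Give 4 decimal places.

Bootstrap SE is the standard deviation of the 12 replicate interquartile ranges.
Mean of replicates: (8.641 + 6.955 + 9.453 + 10.411 + 8.055 + 9.463 + 6.823 + 10.001 + 7.873 + 7.957 + 7.139 + 8.589) / 12 = 101.36000 / 12 = 8.44667
Sum of squared deviations: (+0.19433)² + (−1.49167)² + (+1.00633)² + (+1.96433)² + (−0.39167)² + (+1.01633)² + (−1.62367)² + (+1.55433)² + (−0.57367)² + (−0.48967)² + (−1.30767)² + (+0.14233)² = 15.67185
Variance = 15.67185 / 12 = 1.30599
SE* = √1.30599

SE* = 1.1428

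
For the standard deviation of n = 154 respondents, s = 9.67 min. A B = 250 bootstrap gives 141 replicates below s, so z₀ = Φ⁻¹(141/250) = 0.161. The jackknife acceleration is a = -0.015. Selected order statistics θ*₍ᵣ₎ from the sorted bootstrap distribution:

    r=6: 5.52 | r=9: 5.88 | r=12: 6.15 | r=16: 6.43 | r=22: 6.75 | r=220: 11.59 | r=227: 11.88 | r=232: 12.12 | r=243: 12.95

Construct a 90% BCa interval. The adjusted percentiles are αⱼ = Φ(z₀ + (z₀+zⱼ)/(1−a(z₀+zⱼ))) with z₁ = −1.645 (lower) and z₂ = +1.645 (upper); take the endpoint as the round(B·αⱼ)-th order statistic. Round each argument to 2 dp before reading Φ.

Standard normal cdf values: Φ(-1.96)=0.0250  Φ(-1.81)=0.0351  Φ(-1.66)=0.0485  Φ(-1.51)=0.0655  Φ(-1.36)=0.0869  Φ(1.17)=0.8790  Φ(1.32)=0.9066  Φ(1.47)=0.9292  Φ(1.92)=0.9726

(6.75, 12.95)

Lower: z₀ + z₁ = 0.161 + (-1.645) = -1.484; 1 − a(z₀+z₁) = 1 − (-0.015)(-1.484) = 0.9777; argument = 0.161 + (-1.484)/0.9777 = -1.3568 → -1.36.
α₁ = Φ(-1.36) = 0.0869; rank = round(250 × 0.0869) = 22; θ*₍22₎ = 6.75.
Upper: z₀ + z₂ = 1.806; 1 − a(z₀+z₂) = 1.0271; argument = 1.9194 → 1.92; α₂ = 0.9726; rank = 243; θ*₍243₎ = 12.95.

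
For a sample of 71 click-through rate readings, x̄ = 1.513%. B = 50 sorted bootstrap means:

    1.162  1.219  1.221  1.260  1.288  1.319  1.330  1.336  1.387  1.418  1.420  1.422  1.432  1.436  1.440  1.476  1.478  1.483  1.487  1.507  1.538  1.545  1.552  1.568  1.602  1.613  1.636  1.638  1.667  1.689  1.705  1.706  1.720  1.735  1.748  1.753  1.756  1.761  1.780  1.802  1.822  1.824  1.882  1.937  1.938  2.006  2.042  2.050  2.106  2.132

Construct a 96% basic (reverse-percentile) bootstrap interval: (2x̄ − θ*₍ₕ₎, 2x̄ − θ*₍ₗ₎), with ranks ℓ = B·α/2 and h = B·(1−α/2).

Percentile endpoints at ranks 1 and 49: θ*₍1₎ = 1.162, θ*₍49₎ = 2.106.
Basic interval reflects these around x̄:
  lower = 2 × 1.513 − 2.106 = 0.920
  upper = 2 × 1.513 − 1.162 = 1.864

(0.920, 1.864)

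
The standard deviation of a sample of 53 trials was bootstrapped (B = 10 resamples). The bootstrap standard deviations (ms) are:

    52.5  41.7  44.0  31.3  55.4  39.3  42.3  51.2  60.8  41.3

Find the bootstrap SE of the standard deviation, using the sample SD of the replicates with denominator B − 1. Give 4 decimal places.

SE* = 8.7935

Bootstrap SE is the standard deviation of the 10 replicate standard deviations.
Mean of replicates: (52.5 + 41.7 + 44.0 + 31.3 + 55.4 + 39.3 + 42.3 + 51.2 + 60.8 + 41.3) / 10 = 459.80000 / 10 = 45.98000
Sum of squared deviations: (+6.52000)² + (−4.28000)² + (−1.98000)² + (−14.68000)² + (+9.42000)² + (−6.68000)² + (−3.68000)² + (+5.22000)² + (+14.82000)² + (−4.68000)² = 695.93600
Variance = 695.93600 / 9 = 77.32622
SE* = √77.32622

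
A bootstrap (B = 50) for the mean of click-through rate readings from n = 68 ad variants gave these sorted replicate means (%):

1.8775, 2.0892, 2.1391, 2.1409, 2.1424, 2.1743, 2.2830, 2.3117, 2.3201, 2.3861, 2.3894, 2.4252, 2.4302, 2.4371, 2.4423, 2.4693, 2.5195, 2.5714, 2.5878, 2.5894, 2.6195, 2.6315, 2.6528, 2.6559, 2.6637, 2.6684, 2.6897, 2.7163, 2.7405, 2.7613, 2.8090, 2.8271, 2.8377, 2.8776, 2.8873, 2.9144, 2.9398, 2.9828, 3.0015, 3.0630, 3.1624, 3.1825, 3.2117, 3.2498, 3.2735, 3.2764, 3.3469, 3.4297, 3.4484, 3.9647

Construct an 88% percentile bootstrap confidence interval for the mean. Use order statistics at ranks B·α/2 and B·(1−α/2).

α = 0.12; lower rank = 50 × 0.060 = 3; upper rank = 50 × 0.940 = 47.
The 3rd smallest replicate is 2.1391; the 47th is 3.3469.

(2.1391, 3.3469)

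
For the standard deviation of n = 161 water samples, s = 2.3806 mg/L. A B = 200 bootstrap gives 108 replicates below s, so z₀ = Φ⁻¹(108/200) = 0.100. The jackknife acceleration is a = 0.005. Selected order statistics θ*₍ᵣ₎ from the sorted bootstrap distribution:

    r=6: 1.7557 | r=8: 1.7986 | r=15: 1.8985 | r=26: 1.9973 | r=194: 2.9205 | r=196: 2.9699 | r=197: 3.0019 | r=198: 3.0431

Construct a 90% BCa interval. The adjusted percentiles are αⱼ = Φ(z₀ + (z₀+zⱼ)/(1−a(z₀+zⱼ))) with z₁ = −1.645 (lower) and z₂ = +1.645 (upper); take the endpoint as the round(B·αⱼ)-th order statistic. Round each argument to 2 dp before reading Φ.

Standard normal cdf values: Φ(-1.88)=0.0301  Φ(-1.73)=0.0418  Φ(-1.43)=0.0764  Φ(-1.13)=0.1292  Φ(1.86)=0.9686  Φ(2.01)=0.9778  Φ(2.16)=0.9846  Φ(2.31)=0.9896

(1.8985, 2.9205)

Lower: z₀ + z₁ = 0.100 + (-1.645) = -1.545; 1 − a(z₀+z₁) = 1 − (0.005)(-1.545) = 1.0077; argument = 0.100 + (-1.545)/1.0077 = -1.4332 → -1.43.
α₁ = Φ(-1.43) = 0.0764; rank = round(200 × 0.0764) = 15; θ*₍15₎ = 1.8985.
Upper: z₀ + z₂ = 1.745; 1 − a(z₀+z₂) = 0.9913; argument = 1.8604 → 1.86; α₂ = 0.9686; rank = 194; θ*₍194₎ = 2.9205.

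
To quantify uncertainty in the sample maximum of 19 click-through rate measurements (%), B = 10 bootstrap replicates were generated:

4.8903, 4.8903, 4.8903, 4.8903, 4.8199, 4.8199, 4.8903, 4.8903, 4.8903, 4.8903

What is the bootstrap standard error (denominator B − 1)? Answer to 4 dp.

SE* = 0.0297

Bootstrap SE is the standard deviation of the 10 replicate maximums.
Mean of replicates: (4.8903 + 4.8903 + 4.8903 + 4.8903 + 4.8199 + 4.8199 + 4.8903 + 4.8903 + 4.8903 + 4.8903) / 10 = 48.76220 / 10 = 4.87622
Sum of squared deviations: (+0.01408)² + (+0.01408)² + (+0.01408)² + (+0.01408)² + (−0.05632)² + (−0.05632)² + (+0.01408)² + (+0.01408)² + (+0.01408)² + (+0.01408)² = 0.00793
Variance = 0.00793 / 9 = 0.00088
SE* = √0.00088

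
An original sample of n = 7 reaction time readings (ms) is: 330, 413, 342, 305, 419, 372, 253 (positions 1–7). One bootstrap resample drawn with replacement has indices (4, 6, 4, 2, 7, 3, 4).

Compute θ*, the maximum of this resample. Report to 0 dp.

θ* = 413

Resample values: 305, 372, 305, 413, 253, 342, 305.
Maximum = 413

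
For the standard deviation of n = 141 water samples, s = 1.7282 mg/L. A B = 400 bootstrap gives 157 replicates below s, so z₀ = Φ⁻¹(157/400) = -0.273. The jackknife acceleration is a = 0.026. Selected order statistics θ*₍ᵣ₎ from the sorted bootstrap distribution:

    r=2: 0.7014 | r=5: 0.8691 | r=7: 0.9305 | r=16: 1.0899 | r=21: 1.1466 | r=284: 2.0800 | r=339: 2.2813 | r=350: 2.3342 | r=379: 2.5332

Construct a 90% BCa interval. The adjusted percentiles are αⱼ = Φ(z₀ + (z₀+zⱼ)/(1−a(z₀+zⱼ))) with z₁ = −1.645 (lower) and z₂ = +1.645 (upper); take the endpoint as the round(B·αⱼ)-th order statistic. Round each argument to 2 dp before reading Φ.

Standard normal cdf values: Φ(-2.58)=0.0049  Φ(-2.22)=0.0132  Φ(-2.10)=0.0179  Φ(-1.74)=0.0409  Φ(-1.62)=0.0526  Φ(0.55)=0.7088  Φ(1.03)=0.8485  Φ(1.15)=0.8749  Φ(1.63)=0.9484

Lower: z₀ + z₁ = -0.273 + (-1.645) = -1.918; 1 − a(z₀+z₁) = 1 − (0.026)(-1.918) = 1.0499; argument = -0.273 + (-1.918)/1.0499 = -2.0999 → -2.10.
α₁ = Φ(-2.10) = 0.0179; rank = round(400 × 0.0179) = 7; θ*₍7₎ = 0.9305.
Upper: z₀ + z₂ = 1.372; 1 − a(z₀+z₂) = 0.9643; argument = 1.1498 → 1.15; α₂ = 0.8749; rank = 350; θ*₍350₎ = 2.3342.

(0.9305, 2.3342)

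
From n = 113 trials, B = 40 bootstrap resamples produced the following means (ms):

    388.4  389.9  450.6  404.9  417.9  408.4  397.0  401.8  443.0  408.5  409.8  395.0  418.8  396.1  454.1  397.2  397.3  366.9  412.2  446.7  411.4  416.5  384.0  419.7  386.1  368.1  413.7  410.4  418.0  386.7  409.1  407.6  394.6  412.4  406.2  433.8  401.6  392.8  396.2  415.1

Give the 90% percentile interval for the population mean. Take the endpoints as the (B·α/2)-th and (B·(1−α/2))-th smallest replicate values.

Sorted replicates: 366.9, 368.1, 384.0, 386.1, 386.7, 388.4, 389.9, 392.8, 394.6, 395.0, 396.1, 396.2, 397.0, 397.2, 397.3, 401.6, 401.8, 404.9, 406.2, 407.6, 408.4, 408.5, 409.1, 409.8, 410.4, 411.4, 412.2, 412.4, 413.7, 415.1, 416.5, 417.9, 418.0, 418.8, 419.7, 433.8, 443.0, 446.7, 450.6, 454.1
α = 0.10; lower rank = 40 × 0.050 = 2; upper rank = 40 × 0.950 = 38.
The 2nd smallest replicate is 368.1; the 38th is 446.7.

(368.1, 446.7)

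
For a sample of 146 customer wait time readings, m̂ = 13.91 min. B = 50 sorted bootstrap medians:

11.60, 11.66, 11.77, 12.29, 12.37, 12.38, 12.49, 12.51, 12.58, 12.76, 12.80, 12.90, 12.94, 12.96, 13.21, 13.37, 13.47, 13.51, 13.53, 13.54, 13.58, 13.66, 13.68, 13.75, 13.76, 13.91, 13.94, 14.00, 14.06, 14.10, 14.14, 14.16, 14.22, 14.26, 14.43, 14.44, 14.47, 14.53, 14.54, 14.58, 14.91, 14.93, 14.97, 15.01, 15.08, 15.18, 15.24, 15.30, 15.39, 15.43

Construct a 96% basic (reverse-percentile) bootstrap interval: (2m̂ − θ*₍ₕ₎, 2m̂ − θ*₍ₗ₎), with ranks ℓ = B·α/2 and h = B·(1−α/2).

(12.43, 16.22)

Percentile endpoints at ranks 1 and 49: θ*₍1₎ = 11.60, θ*₍49₎ = 15.39.
Basic interval reflects these around m̂:
  lower = 2 × 13.91 − 15.39 = 12.43
  upper = 2 × 13.91 − 11.60 = 16.22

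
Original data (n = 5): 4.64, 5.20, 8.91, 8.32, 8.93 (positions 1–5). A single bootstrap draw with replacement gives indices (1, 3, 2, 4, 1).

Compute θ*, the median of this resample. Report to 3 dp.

θ* = 5.200

Resample values: 4.64, 8.91, 5.20, 8.32, 4.64.
Sorted: 4.64, 4.64, 5.20, 8.32, 8.91
Median = middle value = 5.200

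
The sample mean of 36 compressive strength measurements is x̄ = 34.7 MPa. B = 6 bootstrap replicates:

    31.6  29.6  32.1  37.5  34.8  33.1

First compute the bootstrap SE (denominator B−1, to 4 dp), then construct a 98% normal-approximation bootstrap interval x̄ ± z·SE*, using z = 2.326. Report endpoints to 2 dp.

(28.31, 41.09)

Mean of replicates = 33.1167; sum of squared deviations = 37.7483; SE* = √(37.7483/5) = 2.7477
Margin = 2.326 × 2.7477 = 6.391
Interval: 34.7 ± 6.391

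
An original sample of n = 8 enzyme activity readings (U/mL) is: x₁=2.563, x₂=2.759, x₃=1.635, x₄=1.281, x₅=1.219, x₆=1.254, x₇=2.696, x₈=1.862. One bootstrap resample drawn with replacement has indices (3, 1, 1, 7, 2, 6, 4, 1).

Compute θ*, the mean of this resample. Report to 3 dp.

Resample values: 1.635, 2.563, 2.563, 2.696, 2.759, 1.254, 1.281, 2.563.
Mean = (1.635 + 2.563 + 2.563 + 2.696 + 2.759 + 1.254 + 1.281 + 2.563) / 8 = 17.3140 / 8 = 2.164

θ* = 2.164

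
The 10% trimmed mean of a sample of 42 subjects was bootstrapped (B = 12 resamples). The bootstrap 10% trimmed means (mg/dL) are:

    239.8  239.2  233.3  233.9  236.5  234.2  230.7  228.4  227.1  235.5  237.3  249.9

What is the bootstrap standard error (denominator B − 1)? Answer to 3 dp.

Bootstrap SE is the standard deviation of the 12 replicate 10% trimmed means.
Mean of replicates: (239.8 + 239.2 + 233.3 + 233.9 + 236.5 + 234.2 + 230.7 + 228.4 + 227.1 + 235.5 + 237.3 + 249.9) / 12 = 2825.8000 / 12 = 235.4833
Sum of squared deviations: (+4.3167)² + (+3.7167)² + (−2.1833)² + (−1.5833)² + (+1.0167)² + (−1.2833)² + (−4.7833)² + (−7.0833)² + (−8.3833)² + (+0.0167)² + (+1.8167)² + (+14.4167)² = 396.8767
Variance = 396.8767 / 11 = 36.0797
SE* = √36.0797

SE* = 6.007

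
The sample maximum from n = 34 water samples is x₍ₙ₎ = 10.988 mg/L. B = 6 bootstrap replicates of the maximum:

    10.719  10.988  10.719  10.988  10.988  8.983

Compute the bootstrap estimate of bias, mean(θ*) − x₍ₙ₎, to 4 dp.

mean(θ*) = (10.719 + 10.988 + 10.719 + 10.988 + 10.988 + 8.983) / 6 = 10.56417
bias = 10.56417 − 10.988

bias = −0.4238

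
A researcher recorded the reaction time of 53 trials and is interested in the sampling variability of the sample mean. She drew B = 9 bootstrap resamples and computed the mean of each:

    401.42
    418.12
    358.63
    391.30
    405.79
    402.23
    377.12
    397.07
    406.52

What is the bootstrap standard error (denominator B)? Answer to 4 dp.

Bootstrap SE is the standard deviation of the 9 replicate means.
Mean of replicates: (401.42 + 418.12 + 358.63 + 391.30 + 405.79 + 402.23 + 377.12 + 397.07 + 406.52) / 9 = 3558.20000 / 9 = 395.35556
Sum of squared deviations: (+6.06444)² + (+22.76444)² + (−36.72556)² + (−4.05556)² + (+10.43444)² + (+6.87444)² + (−18.23556)² + (+1.71444)² + (+11.16444)² = 2536.46662
Variance = 2536.46662 / 9 = 281.82962
SE* = √281.82962

SE* = 16.7878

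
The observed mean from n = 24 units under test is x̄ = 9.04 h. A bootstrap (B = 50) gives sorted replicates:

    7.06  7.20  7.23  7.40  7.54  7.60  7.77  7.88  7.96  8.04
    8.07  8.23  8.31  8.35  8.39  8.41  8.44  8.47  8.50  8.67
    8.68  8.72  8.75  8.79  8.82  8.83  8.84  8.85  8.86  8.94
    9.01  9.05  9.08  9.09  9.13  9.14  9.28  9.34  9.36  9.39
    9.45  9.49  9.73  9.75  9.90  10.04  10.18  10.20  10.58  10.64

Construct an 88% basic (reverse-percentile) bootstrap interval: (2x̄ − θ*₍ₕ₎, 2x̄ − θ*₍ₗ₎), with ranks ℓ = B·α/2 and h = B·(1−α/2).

Percentile endpoints at ranks 3 and 47: θ*₍3₎ = 7.23, θ*₍47₎ = 10.18.
Basic interval reflects these around x̄:
  lower = 2 × 9.04 − 10.18 = 7.90
  upper = 2 × 9.04 − 7.23 = 10.85

(7.90, 10.85)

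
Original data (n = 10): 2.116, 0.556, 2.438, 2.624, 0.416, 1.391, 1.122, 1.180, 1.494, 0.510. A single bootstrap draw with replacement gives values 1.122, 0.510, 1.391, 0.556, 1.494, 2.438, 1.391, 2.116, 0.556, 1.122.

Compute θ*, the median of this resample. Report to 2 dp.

θ* = 1.26

Sorted: 0.510, 0.556, 0.556, 1.122, 1.122, 1.391, 1.391, 1.494, 2.116, 2.438
Median = average of the two middle values = 1.26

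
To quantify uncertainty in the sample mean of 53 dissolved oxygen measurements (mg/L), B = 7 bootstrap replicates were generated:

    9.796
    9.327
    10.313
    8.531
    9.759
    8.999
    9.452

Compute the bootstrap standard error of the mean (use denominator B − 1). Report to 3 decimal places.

SE* = 0.581

Bootstrap SE is the standard deviation of the 7 replicate means.
Mean of replicates: (9.796 + 9.327 + 10.313 + 8.531 + 9.759 + 8.999 + 9.452) / 7 = 66.1770 / 7 = 9.4539
Sum of squared deviations: (+0.3421)² + (−0.1269)² + (+0.8591)² + (−0.9229)² + (+0.3051)² + (−0.4549)² + (−0.0019)² = 2.0230
Variance = 2.0230 / 6 = 0.3372
SE* = √0.3372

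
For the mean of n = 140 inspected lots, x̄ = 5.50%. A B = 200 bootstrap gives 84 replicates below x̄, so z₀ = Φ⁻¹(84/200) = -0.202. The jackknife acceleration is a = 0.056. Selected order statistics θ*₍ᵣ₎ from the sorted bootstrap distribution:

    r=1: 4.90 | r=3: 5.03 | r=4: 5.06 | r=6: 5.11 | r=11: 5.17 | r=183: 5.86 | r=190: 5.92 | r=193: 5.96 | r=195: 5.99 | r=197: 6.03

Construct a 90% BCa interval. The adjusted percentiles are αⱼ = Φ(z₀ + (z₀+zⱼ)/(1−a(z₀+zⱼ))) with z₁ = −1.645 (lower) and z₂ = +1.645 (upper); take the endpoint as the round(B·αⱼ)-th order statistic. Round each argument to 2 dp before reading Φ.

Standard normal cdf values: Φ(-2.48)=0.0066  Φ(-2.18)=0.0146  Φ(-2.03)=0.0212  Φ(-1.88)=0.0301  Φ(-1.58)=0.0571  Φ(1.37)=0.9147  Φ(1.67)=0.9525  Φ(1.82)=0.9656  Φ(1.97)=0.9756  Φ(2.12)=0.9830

(5.11, 5.86)

Lower: z₀ + z₁ = -0.202 + (-1.645) = -1.847; 1 − a(z₀+z₁) = 1 − (0.056)(-1.847) = 1.1034; argument = -0.202 + (-1.847)/1.1034 = -1.8759 → -1.88.
α₁ = Φ(-1.88) = 0.0301; rank = round(200 × 0.0301) = 6; θ*₍6₎ = 5.11.
Upper: z₀ + z₂ = 1.443; 1 − a(z₀+z₂) = 0.9192; argument = 1.3679 → 1.37; α₂ = 0.9147; rank = 183; θ*₍183₎ = 5.86.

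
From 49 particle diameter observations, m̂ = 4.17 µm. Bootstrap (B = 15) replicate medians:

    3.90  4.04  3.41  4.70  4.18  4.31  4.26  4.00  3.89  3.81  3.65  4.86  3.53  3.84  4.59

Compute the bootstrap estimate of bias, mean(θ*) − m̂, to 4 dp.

mean(θ*) = (3.90 + 4.04 + 3.41 + 4.70 + 4.18 + 4.31 + 4.26 + 4.00 + 3.89 + 3.81 + 3.65 + 4.86 + 3.53 + 3.84 + 4.59) / 15 = 4.06467
bias = 4.06467 − 4.17

bias = −0.1053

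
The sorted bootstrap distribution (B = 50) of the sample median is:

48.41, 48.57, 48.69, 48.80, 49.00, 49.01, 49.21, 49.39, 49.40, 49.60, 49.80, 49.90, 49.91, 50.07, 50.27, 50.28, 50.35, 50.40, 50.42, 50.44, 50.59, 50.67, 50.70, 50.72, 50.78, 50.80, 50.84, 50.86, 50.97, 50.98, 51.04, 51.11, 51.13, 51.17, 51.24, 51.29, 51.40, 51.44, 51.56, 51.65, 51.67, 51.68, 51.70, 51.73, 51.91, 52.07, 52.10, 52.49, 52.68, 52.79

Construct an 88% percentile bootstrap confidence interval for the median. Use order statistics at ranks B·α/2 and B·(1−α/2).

α = 0.12; lower rank = 50 × 0.060 = 3; upper rank = 50 × 0.940 = 47.
The 3rd smallest replicate is 48.69; the 47th is 52.10.

(48.69, 52.10)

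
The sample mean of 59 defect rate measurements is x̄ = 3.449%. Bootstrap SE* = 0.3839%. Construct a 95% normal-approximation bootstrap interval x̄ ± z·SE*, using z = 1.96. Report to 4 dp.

Margin = 1.96 × 0.3839 = 0.75244
Interval: 3.449 ± 0.75244

(2.6966, 4.2014)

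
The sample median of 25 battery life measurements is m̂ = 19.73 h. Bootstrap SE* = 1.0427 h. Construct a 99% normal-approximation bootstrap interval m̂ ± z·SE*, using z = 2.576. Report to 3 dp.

Margin = 2.576 × 1.0427 = 2.6860
Interval: 19.73 ± 2.6860

(17.044, 22.416)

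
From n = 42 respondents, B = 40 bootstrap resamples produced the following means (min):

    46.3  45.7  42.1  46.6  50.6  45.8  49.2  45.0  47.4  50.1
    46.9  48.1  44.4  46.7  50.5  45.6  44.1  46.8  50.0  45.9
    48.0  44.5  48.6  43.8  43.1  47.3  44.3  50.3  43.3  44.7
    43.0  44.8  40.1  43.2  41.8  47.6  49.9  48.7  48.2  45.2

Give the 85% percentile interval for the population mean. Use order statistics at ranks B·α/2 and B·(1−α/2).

(42.1, 50.1)

Sorted replicates: 40.1, 41.8, 42.1, 43.0, 43.1, 43.2, 43.3, 43.8, 44.1, 44.3, 44.4, 44.5, 44.7, 44.8, 45.0, 45.2, 45.6, 45.7, 45.8, 45.9, 46.3, 46.6, 46.7, 46.8, 46.9, 47.3, 47.4, 47.6, 48.0, 48.1, 48.2, 48.6, 48.7, 49.2, 49.9, 50.0, 50.1, 50.3, 50.5, 50.6
α = 0.15; lower rank = 40 × 0.075 = 3; upper rank = 40 × 0.925 = 37.
The 3rd smallest replicate is 42.1; the 37th is 50.1.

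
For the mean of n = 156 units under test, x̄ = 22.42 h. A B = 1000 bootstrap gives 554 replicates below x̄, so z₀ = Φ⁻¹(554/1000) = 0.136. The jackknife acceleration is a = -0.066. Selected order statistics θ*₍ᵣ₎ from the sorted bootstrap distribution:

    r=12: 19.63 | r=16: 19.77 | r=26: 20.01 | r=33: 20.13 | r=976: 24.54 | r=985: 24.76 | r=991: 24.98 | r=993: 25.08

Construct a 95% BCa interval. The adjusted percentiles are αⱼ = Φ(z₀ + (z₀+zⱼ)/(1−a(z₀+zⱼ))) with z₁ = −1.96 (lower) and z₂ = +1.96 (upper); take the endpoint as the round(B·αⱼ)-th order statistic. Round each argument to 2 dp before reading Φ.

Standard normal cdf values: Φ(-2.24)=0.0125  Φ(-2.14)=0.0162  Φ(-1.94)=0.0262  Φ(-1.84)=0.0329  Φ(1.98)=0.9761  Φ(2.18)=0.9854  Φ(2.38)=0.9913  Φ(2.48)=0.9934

(20.01, 24.54)

Lower: z₀ + z₁ = 0.136 + (-1.960) = -1.824; 1 − a(z₀+z₁) = 1 − (-0.066)(-1.824) = 0.8796; argument = 0.136 + (-1.824)/0.8796 = -1.9376 → -1.94.
α₁ = Φ(-1.94) = 0.0262; rank = round(1000 × 0.0262) = 26; θ*₍26₎ = 20.01.
Upper: z₀ + z₂ = 2.096; 1 − a(z₀+z₂) = 1.1383; argument = 1.9773 → 1.98; α₂ = 0.9761; rank = 976; θ*₍976₎ = 24.54.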